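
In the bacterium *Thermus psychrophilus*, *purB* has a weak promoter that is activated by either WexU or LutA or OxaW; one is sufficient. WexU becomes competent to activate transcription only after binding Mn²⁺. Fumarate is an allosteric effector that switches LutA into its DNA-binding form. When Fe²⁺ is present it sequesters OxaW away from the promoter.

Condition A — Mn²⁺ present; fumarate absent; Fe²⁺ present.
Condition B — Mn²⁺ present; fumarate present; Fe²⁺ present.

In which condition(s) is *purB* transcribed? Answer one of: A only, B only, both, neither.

both

Condition A:
Mn²⁺ is present, so WexU is active.
Fumarate is absent, so LutA is inactive.
Fe²⁺ is present, so OxaW is inactive.
Activator WexU is present, so *purB* is transcribed.
→ *purB* is ON in A.
Condition B:
Mn²⁺ is present, so WexU is active.
Fumarate is present, so LutA is active.
Fe²⁺ is present, so OxaW is inactive.
Activator WexU is present, so *purB* is transcribed.
→ *purB* is ON in B.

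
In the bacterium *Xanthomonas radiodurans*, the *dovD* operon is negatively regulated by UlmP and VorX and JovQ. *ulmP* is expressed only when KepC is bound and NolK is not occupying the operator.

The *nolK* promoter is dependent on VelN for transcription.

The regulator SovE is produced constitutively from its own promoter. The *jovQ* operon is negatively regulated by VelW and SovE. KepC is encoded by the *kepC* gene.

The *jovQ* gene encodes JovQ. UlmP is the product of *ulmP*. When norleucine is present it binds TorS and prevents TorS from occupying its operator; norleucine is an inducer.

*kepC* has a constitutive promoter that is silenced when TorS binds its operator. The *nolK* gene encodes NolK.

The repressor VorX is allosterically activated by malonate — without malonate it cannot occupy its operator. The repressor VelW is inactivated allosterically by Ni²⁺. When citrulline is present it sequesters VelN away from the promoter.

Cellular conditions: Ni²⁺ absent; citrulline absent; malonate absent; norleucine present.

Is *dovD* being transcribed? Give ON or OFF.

Citrulline is absent, so VelN is active.
No repressor is bound and VelN is active, so *nolK* is transcribed.
So NolK is produced and active.
Norleucine is present, so TorS is inactive.
With no repressor bound, *kepC* is transcribed.
So KepC is produced and active.
With repressor NolK bound, *ulmP* is not transcribed.
So UlmP is not produced.
Malonate is absent, so VorX is inactive.
Ni²⁺ is absent, so VelW is active.
SovE is produced constitutively and is active.
With repressor VelW bound, *jovQ* is not transcribed.
So JovQ is not produced.
With no repressor bound, *dovD* is transcribed.

ON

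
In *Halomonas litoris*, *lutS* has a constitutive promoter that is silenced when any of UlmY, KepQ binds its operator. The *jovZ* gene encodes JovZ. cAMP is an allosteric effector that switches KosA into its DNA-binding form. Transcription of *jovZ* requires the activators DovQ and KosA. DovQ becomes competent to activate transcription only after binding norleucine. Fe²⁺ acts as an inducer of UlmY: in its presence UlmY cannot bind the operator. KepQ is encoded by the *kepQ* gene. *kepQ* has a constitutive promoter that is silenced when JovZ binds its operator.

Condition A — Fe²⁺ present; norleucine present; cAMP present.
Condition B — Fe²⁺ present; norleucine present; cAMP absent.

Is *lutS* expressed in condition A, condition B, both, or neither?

A only

Condition A:
Fe²⁺ is present, so UlmY is inactive.
Norleucine is present, so DovQ is active.
cAMP is present, so KosA is active.
No repressor is bound and DovQ and KosA are active, so *jovZ* is transcribed.
So JovZ is produced and active.
With repressor JovZ bound, *kepQ* is not transcribed.
So KepQ is not produced.
With no repressor bound, *lutS* is transcribed.
→ *lutS* is ON in A.
Condition B:
Fe²⁺ is present, so UlmY is inactive.
Norleucine is present, so DovQ is active.
cAMP is absent, so KosA is inactive.
Required activator KosA is absent, so *jovZ* is not transcribed.
So JovZ is not produced.
With no repressor bound, *kepQ* is transcribed.
So KepQ is produced and active.
With repressor KepQ bound, *lutS* is not transcribed.
→ *lutS* is OFF in B.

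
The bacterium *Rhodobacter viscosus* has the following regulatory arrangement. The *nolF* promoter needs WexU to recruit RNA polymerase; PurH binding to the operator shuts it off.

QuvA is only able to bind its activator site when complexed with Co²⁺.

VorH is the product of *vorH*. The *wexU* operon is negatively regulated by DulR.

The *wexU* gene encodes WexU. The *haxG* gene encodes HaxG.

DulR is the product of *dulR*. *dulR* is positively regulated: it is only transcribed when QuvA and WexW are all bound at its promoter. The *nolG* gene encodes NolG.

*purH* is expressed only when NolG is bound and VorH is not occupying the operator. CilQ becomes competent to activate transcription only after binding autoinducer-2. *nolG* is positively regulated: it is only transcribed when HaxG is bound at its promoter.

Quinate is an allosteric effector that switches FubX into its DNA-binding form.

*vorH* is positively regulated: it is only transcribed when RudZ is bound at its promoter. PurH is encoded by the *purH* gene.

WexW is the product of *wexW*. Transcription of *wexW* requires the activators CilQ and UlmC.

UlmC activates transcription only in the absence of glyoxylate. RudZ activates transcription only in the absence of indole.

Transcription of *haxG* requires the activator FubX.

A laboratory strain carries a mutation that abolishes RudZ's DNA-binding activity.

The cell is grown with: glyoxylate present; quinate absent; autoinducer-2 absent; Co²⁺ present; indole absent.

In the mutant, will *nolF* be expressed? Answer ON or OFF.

RudZ is non-functional in this strain, so it has no effect.
Required activator RudZ is absent, so *vorH* is not transcribed.
So VorH is not produced.
Quinate is absent, so FubX is inactive.
Required activator FubX is absent, so *haxG* is not transcribed.
So HaxG is not produced.
Required activator HaxG is absent, so *nolG* is not transcribed.
So NolG is not produced.
Required activator NolG is absent, so *purH* is not transcribed.
So PurH is not produced.
Co²⁺ is present, so QuvA is active.
Autoinducer-2 is absent, so CilQ is inactive.
Glyoxylate is present, so UlmC is inactive.
Required activator CilQ is absent, so *wexW* is not transcribed.
So WexW is not produced.
Required activator WexW is absent, so *dulR* is not transcribed.
So DulR is not produced.
With no repressor bound, *wexU* is transcribed.
So WexU is produced and active.
No repressor is bound and WexU is active, so *nolF* is transcribed.

ON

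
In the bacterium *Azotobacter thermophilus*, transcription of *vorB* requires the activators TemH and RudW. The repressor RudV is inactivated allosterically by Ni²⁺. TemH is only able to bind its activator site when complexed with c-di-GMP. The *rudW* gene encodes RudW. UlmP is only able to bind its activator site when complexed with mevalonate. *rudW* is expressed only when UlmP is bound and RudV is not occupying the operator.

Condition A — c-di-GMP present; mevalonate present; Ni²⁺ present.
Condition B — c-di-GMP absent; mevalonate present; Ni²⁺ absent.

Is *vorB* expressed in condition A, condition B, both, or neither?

A only

Condition A:
c-di-GMP is present, so TemH is active.
Mevalonate is present, so UlmP is active.
Ni²⁺ is present, so RudV is inactive.
No repressor is bound and UlmP is active, so *rudW* is transcribed.
So RudW is produced and active.
No repressor is bound and TemH and RudW are active, so *vorB* is transcribed.
→ *vorB* is ON in A.
Condition B:
c-di-GMP is absent, so TemH is inactive.
Mevalonate is present, so UlmP is active.
Ni²⁺ is absent, so RudV is active.
With repressor RudV bound, *rudW* is not transcribed.
So RudW is not produced.
Required activator TemH is absent, so *vorB* is not transcribed.
→ *vorB* is OFF in B.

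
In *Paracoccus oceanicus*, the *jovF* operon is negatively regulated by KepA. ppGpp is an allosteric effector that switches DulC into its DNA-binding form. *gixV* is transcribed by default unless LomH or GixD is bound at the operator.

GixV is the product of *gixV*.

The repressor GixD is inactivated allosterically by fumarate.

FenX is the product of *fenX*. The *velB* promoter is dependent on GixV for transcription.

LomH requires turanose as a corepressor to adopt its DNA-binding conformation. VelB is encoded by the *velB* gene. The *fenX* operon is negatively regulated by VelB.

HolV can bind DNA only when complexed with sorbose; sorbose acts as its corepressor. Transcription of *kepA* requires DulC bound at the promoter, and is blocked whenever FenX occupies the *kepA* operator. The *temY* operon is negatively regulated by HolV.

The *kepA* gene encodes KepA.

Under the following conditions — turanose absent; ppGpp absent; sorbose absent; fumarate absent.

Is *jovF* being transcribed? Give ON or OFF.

Turanose is absent, so LomH is inactive.
Fumarate is absent, so GixD is active.
With repressor GixD bound, *gixV* is not transcribed.
So GixV is not produced.
Required activator GixV is absent, so *velB* is not transcribed.
So VelB is not produced.
With no repressor bound, *fenX* is transcribed.
So FenX is produced and active.
ppGpp is absent, so DulC is inactive.
With repressor FenX bound, *kepA* is not transcribed.
So KepA is not produced.
With no repressor bound, *jovF* is transcribed.

ON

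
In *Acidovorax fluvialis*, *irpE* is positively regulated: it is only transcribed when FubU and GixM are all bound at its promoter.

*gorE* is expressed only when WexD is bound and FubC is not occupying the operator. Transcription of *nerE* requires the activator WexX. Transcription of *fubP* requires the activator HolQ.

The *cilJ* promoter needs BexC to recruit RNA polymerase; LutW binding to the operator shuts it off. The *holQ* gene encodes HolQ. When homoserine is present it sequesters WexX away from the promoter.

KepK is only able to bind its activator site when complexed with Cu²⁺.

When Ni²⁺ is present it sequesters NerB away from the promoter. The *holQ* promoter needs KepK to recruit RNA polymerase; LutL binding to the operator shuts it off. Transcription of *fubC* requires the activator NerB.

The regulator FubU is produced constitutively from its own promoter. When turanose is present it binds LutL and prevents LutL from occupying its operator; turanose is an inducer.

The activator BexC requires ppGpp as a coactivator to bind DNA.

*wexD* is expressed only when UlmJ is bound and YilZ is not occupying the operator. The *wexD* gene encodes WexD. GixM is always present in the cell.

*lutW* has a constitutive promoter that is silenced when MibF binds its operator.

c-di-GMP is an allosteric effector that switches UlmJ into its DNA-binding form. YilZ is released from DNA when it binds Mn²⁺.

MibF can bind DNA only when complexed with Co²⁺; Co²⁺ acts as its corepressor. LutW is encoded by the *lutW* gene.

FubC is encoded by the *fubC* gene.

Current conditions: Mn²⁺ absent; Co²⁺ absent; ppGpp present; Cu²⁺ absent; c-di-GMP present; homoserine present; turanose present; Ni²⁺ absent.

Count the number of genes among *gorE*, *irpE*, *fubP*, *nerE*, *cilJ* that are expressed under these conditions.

Ni²⁺ is absent, so NerB is active.
No repressor is bound and NerB is active, so *fubC* is transcribed.
So FubC is produced and active.
Mn²⁺ is absent, so YilZ is active.
c-di-GMP is present, so UlmJ is active.
With repressor YilZ bound, *wexD* is not transcribed.
So WexD is not produced.
With repressor FubC bound, *gorE* is not transcribed.
→ *gorE* is OFF.
FubU is produced constitutively and is active.
GixM is produced constitutively and is active.
No repressor is bound and FubU and GixM are active, so *irpE* is transcribed.
→ *irpE* is ON.
Cu²⁺ is absent, so KepK is inactive.
Turanose is present, so LutL is inactive.
Required activator KepK is absent, so *holQ* is not transcribed.
So HolQ is not produced.
Required activator HolQ is absent, so *fubP* is not transcribed.
→ *fubP* is OFF.
Homoserine is present, so WexX is inactive.
Required activator WexX is absent, so *nerE* is not transcribed.
→ *nerE* is OFF.
Co²⁺ is absent, so MibF is inactive.
With no repressor bound, *lutW* is transcribed.
So LutW is produced and active.
ppGpp is present, so BexC is active.
With repressor LutW bound, *cilJ* is not transcribed.
→ *cilJ* is OFF.
1 of the 5 genes is transcribed.

1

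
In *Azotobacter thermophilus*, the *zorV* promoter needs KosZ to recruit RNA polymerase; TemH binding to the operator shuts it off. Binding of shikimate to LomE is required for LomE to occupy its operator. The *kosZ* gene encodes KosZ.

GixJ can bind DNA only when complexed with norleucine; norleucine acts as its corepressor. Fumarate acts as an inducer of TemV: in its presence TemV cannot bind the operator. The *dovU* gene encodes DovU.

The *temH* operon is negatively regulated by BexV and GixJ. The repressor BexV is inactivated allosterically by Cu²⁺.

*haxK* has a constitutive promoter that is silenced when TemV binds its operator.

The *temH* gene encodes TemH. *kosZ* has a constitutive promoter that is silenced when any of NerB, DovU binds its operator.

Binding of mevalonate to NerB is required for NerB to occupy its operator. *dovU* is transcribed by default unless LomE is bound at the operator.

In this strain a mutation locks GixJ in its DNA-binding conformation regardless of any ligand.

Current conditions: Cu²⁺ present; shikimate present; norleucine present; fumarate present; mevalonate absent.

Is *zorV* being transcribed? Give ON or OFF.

Cu²⁺ is present, so BexV is inactive.
GixJ is constitutively active in this strain.
With repressor GixJ bound, *temH* is not transcribed.
So TemH is not produced.
Mevalonate is absent, so NerB is inactive.
Shikimate is present, so LomE is active.
With repressor LomE bound, *dovU* is not transcribed.
So DovU is not produced.
With no repressor bound, *kosZ* is transcribed.
So KosZ is produced and active.
No repressor is bound and KosZ is active, so *zorV* is transcribed.

ON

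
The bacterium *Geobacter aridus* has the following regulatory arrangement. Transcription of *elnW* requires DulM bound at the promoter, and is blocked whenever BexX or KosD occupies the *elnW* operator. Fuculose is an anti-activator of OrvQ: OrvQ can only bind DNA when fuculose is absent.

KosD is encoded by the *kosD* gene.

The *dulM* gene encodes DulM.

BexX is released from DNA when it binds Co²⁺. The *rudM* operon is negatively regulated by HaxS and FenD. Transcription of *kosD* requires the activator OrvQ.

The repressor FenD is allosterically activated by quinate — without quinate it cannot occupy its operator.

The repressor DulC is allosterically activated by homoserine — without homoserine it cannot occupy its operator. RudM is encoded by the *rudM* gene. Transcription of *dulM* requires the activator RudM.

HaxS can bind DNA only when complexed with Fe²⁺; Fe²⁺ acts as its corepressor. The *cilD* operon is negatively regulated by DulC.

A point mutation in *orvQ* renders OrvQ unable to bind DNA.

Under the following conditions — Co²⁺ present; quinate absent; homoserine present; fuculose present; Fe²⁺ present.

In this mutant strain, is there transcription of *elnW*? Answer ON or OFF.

Co²⁺ is present, so BexX is inactive.
Fe²⁺ is present, so HaxS is active.
Quinate is absent, so FenD is inactive.
With repressor HaxS bound, *rudM* is not transcribed.
So RudM is not produced.
Required activator RudM is absent, so *dulM* is not transcribed.
So DulM is not produced.
OrvQ is non-functional in this strain, so it has no effect.
Required activator OrvQ is absent, so *kosD* is not transcribed.
So KosD is not produced.
Required activator DulM is absent, so *elnW* is not transcribed.

OFF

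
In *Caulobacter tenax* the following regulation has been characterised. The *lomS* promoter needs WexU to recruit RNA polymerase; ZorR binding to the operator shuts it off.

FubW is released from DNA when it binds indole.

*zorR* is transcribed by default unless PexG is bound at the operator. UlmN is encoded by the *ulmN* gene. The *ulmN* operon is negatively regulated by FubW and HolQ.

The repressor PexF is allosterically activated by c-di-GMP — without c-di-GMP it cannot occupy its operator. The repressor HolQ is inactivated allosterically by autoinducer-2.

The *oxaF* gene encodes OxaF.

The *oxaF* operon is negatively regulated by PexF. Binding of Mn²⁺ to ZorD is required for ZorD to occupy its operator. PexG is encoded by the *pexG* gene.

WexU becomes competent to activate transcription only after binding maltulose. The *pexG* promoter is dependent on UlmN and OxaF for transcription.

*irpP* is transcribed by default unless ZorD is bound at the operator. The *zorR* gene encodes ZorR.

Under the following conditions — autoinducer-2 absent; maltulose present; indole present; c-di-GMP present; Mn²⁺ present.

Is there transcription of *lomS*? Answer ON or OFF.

Indole is present, so FubW is inactive.
Autoinducer-2 is absent, so HolQ is active.
With repressor HolQ bound, *ulmN* is not transcribed.
So UlmN is not produced.
c-di-GMP is present, so PexF is active.
With repressor PexF bound, *oxaF* is not transcribed.
So OxaF is not produced.
Required activator UlmN is absent, so *pexG* is not transcribed.
So PexG is not produced.
With no repressor bound, *zorR* is transcribed.
So ZorR is produced and active.
Maltulose is present, so WexU is active.
With repressor ZorR bound, *lomS* is not transcribed.

OFF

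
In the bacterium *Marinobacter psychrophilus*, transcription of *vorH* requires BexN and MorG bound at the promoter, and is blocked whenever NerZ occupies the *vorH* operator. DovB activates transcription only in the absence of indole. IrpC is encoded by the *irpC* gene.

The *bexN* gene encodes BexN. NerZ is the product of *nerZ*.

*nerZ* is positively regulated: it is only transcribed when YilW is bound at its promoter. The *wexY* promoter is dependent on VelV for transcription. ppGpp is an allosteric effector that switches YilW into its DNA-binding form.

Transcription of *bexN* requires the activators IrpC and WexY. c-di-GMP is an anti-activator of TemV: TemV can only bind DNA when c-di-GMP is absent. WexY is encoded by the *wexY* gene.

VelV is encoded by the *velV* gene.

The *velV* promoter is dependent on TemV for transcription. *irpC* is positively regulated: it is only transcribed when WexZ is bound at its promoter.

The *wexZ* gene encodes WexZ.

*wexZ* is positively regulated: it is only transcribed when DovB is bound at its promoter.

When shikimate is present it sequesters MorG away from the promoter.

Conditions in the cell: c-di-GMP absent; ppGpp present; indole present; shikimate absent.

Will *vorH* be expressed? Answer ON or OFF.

OFF

Indole is present, so DovB is inactive.
Required activator DovB is absent, so *wexZ* is not transcribed.
So WexZ is not produced.
Required activator WexZ is absent, so *irpC* is not transcribed.
So IrpC is not produced.
c-di-GMP is absent, so TemV is active.
No repressor is bound and TemV is active, so *velV* is transcribed.
So VelV is produced and active.
No repressor is bound and VelV is active, so *wexY* is transcribed.
So WexY is produced and active.
Required activator IrpC is absent, so *bexN* is not transcribed.
So BexN is not produced.
Shikimate is absent, so MorG is active.
ppGpp is present, so YilW is active.
No repressor is bound and YilW is active, so *nerZ* is transcribed.
So NerZ is produced and active.
With repressor NerZ bound, *vorH* is not transcribed.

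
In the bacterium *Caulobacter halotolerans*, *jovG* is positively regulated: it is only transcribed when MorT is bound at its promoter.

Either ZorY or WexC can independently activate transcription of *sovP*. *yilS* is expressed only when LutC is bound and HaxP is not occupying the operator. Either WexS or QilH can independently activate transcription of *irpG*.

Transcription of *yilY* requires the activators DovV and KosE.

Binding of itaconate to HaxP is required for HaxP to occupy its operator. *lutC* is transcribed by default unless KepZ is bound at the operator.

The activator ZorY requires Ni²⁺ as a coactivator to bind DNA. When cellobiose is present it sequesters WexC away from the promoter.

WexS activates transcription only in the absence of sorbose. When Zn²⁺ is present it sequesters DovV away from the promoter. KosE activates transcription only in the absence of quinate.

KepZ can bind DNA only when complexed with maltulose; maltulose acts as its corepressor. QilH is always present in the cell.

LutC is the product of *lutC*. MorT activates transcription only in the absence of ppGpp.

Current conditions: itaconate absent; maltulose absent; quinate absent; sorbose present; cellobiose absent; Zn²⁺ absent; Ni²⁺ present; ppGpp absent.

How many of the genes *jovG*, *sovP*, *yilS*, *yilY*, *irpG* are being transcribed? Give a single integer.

5

ppGpp is absent, so MorT is active.
No repressor is bound and MorT is active, so *jovG* is transcribed.
→ *jovG* is ON.
Ni²⁺ is present, so ZorY is active.
Cellobiose is absent, so WexC is active.
Activator ZorY is present, so *sovP* is transcribed.
→ *sovP* is ON.
Itaconate is absent, so HaxP is inactive.
Maltulose is absent, so KepZ is inactive.
With no repressor bound, *lutC* is transcribed.
So LutC is produced and active.
No repressor is bound and LutC is active, so *yilS* is transcribed.
→ *yilS* is ON.
Zn²⁺ is absent, so DovV is active.
Quinate is absent, so KosE is active.
No repressor is bound and DovV and KosE are active, so *yilY* is transcribed.
→ *yilY* is ON.
Sorbose is present, so WexS is inactive.
QilH is produced constitutively and is active.
Activator QilH is present, so *irpG* is transcribed.
→ *irpG* is ON.
5 of the 5 genes are transcribed.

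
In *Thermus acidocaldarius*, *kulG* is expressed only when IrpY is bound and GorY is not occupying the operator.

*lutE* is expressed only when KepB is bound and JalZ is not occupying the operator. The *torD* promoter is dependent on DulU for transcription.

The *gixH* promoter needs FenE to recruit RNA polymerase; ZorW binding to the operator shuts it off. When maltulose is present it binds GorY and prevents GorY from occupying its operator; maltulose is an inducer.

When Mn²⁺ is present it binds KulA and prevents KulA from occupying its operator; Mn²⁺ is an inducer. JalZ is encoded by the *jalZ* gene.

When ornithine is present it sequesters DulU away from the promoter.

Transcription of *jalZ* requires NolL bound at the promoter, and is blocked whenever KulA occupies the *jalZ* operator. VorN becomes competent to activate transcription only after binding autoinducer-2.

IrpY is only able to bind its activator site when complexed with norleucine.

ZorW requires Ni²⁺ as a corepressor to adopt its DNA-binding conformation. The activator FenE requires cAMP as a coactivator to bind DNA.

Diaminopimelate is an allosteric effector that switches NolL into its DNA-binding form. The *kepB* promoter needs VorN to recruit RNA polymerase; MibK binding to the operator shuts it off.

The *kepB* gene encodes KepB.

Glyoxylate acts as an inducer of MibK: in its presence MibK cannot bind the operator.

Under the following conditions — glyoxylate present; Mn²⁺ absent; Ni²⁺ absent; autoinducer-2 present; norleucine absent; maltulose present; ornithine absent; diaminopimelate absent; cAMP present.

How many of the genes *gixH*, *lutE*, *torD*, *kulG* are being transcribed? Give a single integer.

3

Ni²⁺ is absent, so ZorW is inactive.
cAMP is present, so FenE is active.
No repressor is bound and FenE is active, so *gixH* is transcribed.
→ *gixH* is ON.
Autoinducer-2 is present, so VorN is active.
Glyoxylate is present, so MibK is inactive.
No repressor is bound and VorN is active, so *kepB* is transcribed.
So KepB is produced and active.
Mn²⁺ is absent, so KulA is active.
Diaminopimelate is absent, so NolL is inactive.
With repressor KulA bound, *jalZ* is not transcribed.
So JalZ is not produced.
No repressor is bound and KepB is active, so *lutE* is transcribed.
→ *lutE* is ON.
Ornithine is absent, so DulU is active.
No repressor is bound and DulU is active, so *torD* is transcribed.
→ *torD* is ON.
Maltulose is present, so GorY is inactive.
Norleucine is absent, so IrpY is inactive.
Required activator IrpY is absent, so *kulG* is not transcribed.
→ *kulG* is OFF.
3 of the 4 genes are transcribed.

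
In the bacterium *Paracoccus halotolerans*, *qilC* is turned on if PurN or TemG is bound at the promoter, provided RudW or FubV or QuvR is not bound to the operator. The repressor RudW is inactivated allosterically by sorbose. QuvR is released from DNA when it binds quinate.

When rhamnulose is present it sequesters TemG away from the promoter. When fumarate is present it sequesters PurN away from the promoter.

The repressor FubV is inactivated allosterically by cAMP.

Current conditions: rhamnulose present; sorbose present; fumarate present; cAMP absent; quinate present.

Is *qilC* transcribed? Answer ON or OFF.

Fumarate is present, so PurN is inactive.
Sorbose is present, so RudW is inactive.
cAMP is absent, so FubV is active.
Rhamnulose is present, so TemG is inactive.
Quinate is present, so QuvR is inactive.
With repressor FubV bound, *qilC* is not transcribed.

OFF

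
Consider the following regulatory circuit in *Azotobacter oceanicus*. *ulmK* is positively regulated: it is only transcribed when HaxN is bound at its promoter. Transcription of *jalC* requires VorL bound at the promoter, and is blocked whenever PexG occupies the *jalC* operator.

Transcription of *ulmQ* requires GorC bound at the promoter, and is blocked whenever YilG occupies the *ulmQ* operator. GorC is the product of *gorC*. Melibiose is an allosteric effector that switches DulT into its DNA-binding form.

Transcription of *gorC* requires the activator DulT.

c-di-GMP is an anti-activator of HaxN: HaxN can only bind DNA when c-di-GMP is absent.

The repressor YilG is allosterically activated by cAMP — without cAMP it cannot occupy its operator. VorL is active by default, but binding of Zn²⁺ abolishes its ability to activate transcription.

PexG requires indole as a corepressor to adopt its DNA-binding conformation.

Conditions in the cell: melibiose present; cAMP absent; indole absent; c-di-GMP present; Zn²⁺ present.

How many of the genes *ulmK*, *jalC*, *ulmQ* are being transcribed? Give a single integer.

1

c-di-GMP is present, so HaxN is inactive.
Required activator HaxN is absent, so *ulmK* is not transcribed.
→ *ulmK* is OFF.
Zn²⁺ is present, so VorL is inactive.
Indole is absent, so PexG is inactive.
Required activator VorL is absent, so *jalC* is not transcribed.
→ *jalC* is OFF.
Melibiose is present, so DulT is active.
No repressor is bound and DulT is active, so *gorC* is transcribed.
So GorC is produced and active.
cAMP is absent, so YilG is inactive.
No repressor is bound and GorC is active, so *ulmQ* is transcribed.
→ *ulmQ* is ON.
1 of the 3 genes is transcribed.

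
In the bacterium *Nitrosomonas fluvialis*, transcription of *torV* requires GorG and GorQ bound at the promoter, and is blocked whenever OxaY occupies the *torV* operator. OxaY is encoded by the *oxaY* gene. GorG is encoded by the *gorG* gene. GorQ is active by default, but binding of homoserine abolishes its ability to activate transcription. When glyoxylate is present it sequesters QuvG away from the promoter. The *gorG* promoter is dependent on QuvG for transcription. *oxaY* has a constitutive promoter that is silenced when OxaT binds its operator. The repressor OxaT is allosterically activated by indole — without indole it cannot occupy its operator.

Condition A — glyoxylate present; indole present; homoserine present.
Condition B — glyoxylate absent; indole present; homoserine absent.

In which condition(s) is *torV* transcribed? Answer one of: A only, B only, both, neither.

Condition A:
Glyoxylate is present, so QuvG is inactive.
Required activator QuvG is absent, so *gorG* is not transcribed.
So GorG is not produced.
Indole is present, so OxaT is active.
With repressor OxaT bound, *oxaY* is not transcribed.
So OxaY is not produced.
Homoserine is present, so GorQ is inactive.
Required activator GorG is absent, so *torV* is not transcribed.
→ *torV* is OFF in A.
Condition B:
Glyoxylate is absent, so QuvG is active.
No repressor is bound and QuvG is active, so *gorG* is transcribed.
So GorG is produced and active.
Indole is present, so OxaT is active.
With repressor OxaT bound, *oxaY* is not transcribed.
So OxaY is not produced.
Homoserine is absent, so GorQ is active.
No repressor is bound and GorG and GorQ are active, so *torV* is transcribed.
→ *torV* is ON in B.

B only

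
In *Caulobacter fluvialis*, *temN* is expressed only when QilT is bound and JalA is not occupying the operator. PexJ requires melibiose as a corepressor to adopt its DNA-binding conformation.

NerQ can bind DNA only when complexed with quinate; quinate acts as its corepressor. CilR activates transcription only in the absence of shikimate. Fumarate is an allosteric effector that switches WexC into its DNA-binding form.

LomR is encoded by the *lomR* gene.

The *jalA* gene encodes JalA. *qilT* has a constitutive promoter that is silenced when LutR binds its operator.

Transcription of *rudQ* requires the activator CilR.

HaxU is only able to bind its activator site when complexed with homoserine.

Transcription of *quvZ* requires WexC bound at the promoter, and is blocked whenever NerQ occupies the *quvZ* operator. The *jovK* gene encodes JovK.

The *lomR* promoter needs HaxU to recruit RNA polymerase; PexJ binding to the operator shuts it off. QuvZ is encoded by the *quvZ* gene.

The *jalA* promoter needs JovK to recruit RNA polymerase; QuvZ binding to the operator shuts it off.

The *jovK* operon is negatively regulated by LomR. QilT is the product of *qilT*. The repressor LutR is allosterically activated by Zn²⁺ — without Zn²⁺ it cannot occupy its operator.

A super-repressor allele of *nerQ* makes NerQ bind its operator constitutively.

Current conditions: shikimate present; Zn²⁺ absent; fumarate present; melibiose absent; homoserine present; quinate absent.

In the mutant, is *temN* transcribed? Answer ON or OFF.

ON

Zn²⁺ is absent, so LutR is inactive.
With no repressor bound, *qilT* is transcribed.
So QilT is produced and active.
Fumarate is present, so WexC is active.
NerQ is constitutively active in this strain.
With repressor NerQ bound, *quvZ* is not transcribed.
So QuvZ is not produced.
Melibiose is absent, so PexJ is inactive.
Homoserine is present, so HaxU is active.
No repressor is bound and HaxU is active, so *lomR* is transcribed.
So LomR is produced and active.
With repressor LomR bound, *jovK* is not transcribed.
So JovK is not produced.
Required activator JovK is absent, so *jalA* is not transcribed.
So JalA is not produced.
No repressor is bound and QilT is active, so *temN* is transcribed.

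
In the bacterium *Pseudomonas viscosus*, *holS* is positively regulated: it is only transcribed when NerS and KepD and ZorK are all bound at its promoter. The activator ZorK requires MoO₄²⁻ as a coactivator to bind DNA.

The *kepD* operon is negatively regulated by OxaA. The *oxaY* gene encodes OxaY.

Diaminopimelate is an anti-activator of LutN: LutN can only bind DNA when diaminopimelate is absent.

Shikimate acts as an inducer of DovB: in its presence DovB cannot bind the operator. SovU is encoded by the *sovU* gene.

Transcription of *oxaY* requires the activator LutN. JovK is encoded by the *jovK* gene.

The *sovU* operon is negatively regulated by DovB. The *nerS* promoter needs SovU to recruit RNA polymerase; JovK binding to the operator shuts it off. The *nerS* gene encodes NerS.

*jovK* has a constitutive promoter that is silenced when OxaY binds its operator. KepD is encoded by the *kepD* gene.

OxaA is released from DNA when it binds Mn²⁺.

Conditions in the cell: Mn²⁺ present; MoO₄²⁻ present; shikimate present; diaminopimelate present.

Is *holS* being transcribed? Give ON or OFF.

OFF

Shikimate is present, so DovB is inactive.
With no repressor bound, *sovU* is transcribed.
So SovU is produced and active.
Diaminopimelate is present, so LutN is inactive.
Required activator LutN is absent, so *oxaY* is not transcribed.
So OxaY is not produced.
With no repressor bound, *jovK* is transcribed.
So JovK is produced and active.
With repressor JovK bound, *nerS* is not transcribed.
So NerS is not produced.
Mn²⁺ is present, so OxaA is inactive.
With no repressor bound, *kepD* is transcribed.
So KepD is produced and active.
MoO₄²⁻ is present, so ZorK is active.
Required activator NerS is absent, so *holS* is not transcribed.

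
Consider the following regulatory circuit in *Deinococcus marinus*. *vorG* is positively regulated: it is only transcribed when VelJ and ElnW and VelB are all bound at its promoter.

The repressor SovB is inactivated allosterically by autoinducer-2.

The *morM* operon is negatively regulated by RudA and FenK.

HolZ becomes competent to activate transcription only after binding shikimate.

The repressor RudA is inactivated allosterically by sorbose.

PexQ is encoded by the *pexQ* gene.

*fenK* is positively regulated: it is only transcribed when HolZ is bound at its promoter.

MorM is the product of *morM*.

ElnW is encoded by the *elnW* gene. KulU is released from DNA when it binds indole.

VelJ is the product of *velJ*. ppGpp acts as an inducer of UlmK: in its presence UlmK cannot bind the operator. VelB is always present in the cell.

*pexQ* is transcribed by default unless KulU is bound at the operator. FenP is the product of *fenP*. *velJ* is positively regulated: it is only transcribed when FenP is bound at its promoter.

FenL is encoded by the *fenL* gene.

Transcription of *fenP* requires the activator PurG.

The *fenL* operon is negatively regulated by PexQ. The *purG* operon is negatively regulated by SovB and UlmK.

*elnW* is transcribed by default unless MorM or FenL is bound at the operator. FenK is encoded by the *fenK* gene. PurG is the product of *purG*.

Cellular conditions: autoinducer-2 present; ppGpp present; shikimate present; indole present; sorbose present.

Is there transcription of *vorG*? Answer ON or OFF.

Autoinducer-2 is present, so SovB is inactive.
ppGpp is present, so UlmK is inactive.
With no repressor bound, *purG* is transcribed.
So PurG is produced and active.
No repressor is bound and PurG is active, so *fenP* is transcribed.
So FenP is produced and active.
No repressor is bound and FenP is active, so *velJ* is transcribed.
So VelJ is produced and active.
Sorbose is present, so RudA is inactive.
Shikimate is present, so HolZ is active.
No repressor is bound and HolZ is active, so *fenK* is transcribed.
So FenK is produced and active.
With repressor FenK bound, *morM* is not transcribed.
So MorM is not produced.
Indole is present, so KulU is inactive.
With no repressor bound, *pexQ* is transcribed.
So PexQ is produced and active.
With repressor PexQ bound, *fenL* is not transcribed.
So FenL is not produced.
With no repressor bound, *elnW* is transcribed.
So ElnW is produced and active.
VelB is produced constitutively and is active.
No repressor is bound and VelJ and ElnW and VelB are active, so *vorG* is transcribed.

ON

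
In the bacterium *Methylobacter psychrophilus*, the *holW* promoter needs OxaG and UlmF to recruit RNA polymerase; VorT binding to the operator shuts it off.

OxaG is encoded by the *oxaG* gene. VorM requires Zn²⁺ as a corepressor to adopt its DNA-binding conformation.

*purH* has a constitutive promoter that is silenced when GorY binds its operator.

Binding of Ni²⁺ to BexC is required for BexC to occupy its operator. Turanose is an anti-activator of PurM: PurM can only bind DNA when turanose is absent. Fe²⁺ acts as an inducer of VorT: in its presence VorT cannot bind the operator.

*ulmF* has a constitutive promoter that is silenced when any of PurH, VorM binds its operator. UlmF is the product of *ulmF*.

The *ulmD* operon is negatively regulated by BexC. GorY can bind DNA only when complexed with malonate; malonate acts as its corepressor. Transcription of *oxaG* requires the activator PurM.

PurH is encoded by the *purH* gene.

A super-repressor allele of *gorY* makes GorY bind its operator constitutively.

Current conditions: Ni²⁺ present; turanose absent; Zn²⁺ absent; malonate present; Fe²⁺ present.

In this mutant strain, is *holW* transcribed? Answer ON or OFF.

Turanose is absent, so PurM is active.
No repressor is bound and PurM is active, so *oxaG* is transcribed.
So OxaG is produced and active.
GorY is constitutively active in this strain.
With repressor GorY bound, *purH* is not transcribed.
So PurH is not produced.
Zn²⁺ is absent, so VorM is inactive.
With no repressor bound, *ulmF* is transcribed.
So UlmF is produced and active.
Fe²⁺ is present, so VorT is inactive.
No repressor is bound and OxaG and UlmF are active, so *holW* is transcribed.

ON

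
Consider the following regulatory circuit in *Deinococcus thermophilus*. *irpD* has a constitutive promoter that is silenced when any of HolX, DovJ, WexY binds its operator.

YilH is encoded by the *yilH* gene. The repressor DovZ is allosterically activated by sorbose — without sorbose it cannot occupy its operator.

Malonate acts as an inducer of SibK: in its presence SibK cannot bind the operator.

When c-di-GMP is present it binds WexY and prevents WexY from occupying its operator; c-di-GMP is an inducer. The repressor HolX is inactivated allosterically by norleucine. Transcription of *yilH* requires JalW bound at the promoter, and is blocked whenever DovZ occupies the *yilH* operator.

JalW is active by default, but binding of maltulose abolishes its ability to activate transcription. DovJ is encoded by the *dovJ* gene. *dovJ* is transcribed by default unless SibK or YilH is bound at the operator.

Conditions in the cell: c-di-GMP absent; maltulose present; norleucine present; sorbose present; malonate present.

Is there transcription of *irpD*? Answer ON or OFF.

Norleucine is present, so HolX is inactive.
Malonate is present, so SibK is inactive.
Sorbose is present, so DovZ is active.
Maltulose is present, so JalW is inactive.
With repressor DovZ bound, *yilH* is not transcribed.
So YilH is not produced.
With no repressor bound, *dovJ* is transcribed.
So DovJ is produced and active.
c-di-GMP is absent, so WexY is active.
With repressor DovJ bound, *irpD* is not transcribed.

OFF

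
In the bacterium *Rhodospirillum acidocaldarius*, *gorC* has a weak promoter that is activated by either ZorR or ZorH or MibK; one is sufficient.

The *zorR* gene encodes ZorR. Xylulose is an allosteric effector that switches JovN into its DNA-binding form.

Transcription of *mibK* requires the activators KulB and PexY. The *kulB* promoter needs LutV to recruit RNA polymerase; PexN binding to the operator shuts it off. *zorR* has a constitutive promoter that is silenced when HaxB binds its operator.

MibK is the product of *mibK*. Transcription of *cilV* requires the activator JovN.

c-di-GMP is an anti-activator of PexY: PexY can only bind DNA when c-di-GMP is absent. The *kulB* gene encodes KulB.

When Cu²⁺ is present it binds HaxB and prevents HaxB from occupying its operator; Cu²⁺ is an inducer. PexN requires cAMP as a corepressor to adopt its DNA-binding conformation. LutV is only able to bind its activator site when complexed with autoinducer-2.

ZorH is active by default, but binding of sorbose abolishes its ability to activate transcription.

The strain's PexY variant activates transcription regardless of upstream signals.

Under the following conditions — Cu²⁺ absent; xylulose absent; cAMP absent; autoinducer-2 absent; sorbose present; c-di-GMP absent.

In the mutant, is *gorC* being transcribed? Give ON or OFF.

OFF

Cu²⁺ is absent, so HaxB is active.
With repressor HaxB bound, *zorR* is not transcribed.
So ZorR is not produced.
Sorbose is present, so ZorH is inactive.
Autoinducer-2 is absent, so LutV is inactive.
cAMP is absent, so PexN is inactive.
Required activator LutV is absent, so *kulB* is not transcribed.
So KulB is not produced.
PexY is constitutively active in this strain.
Required activator KulB is absent, so *mibK* is not transcribed.
So MibK is not produced.
No activator is available at the *gorC* promoter, so *gorC* is not transcribed.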